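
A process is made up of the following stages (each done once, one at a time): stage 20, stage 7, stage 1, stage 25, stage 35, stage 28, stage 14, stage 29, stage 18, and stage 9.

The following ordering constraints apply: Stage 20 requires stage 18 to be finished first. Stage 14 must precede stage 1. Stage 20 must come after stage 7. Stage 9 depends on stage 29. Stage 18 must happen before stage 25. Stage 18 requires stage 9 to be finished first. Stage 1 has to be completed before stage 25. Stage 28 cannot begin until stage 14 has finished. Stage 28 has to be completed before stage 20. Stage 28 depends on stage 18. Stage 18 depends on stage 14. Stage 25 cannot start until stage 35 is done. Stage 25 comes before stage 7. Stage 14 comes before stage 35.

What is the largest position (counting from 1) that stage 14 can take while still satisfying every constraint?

Following every chain forward from stage 14, the stages that must come later are stage 20, stage 7, stage 1, stage 25, stage 35, stage 28, stage 18 — 7 of them.
So at least 7 stages follow stage 14, putting stage 14 no later than position 3. That position is achievable by scheduling everything else first.

3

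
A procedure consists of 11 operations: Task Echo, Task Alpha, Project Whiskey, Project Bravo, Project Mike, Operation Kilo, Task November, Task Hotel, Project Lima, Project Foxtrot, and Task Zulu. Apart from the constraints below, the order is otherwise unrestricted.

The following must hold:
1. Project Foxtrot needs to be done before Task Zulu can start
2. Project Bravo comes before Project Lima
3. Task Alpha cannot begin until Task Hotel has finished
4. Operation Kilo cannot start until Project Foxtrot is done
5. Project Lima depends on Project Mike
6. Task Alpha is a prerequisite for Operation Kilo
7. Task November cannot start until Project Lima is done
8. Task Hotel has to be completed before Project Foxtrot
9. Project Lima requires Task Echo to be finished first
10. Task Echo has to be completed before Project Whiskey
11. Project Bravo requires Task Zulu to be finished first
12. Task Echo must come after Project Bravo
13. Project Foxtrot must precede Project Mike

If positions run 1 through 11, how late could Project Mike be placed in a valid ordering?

The operations that are forced after Project Mike, directly or by a chain of constraints, are Task November, Project Lima. That's 2 operations.
So at least 2 operations follow Project Mike, putting Project Mike no later than position 9. That position is achievable by scheduling everything else first.

9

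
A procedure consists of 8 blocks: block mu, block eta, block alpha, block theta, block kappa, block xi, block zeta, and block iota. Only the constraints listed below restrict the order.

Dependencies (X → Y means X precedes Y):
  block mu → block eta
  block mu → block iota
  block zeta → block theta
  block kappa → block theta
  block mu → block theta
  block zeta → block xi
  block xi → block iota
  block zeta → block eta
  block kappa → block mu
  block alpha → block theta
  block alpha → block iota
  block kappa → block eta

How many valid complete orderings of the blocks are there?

279

The blocks with no prerequisites are block alpha, block kappa, block zeta; any of them can be placed first.
Enumerating by repeatedly choosing an available block (one whose prerequisites are all placed) gives 279 distinct complete orderings.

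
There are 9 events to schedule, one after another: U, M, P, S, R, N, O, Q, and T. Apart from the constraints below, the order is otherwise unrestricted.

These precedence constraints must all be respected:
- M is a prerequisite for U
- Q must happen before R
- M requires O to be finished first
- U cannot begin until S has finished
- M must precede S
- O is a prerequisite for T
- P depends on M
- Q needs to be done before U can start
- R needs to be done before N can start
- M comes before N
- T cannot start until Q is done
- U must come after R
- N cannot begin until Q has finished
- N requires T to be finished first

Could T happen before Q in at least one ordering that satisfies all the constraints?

Following Q → T, Q must precede T in every valid ordering.
So no valid ordering can have T before Q.

No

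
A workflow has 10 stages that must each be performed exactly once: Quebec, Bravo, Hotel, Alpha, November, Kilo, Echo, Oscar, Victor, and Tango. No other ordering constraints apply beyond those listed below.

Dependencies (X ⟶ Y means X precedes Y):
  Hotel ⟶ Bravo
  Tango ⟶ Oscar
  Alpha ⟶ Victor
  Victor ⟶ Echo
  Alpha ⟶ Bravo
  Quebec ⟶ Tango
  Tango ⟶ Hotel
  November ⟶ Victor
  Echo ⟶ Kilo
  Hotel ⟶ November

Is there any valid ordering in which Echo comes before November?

No

The constraints give a chain November → Victor → Echo, which forces November before Echo.
Hence Echo can never be scheduled before November.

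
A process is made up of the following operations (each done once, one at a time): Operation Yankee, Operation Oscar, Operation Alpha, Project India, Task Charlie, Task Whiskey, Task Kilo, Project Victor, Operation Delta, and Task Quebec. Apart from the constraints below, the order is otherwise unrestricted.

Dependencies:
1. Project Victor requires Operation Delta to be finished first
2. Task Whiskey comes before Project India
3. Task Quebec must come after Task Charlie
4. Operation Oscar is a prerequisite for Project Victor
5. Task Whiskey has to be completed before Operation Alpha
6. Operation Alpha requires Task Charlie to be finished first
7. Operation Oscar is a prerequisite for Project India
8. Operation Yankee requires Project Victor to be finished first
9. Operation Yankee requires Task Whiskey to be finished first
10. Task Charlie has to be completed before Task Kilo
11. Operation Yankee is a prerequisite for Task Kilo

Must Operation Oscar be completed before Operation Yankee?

Following the dependencies: Operation Oscar → Project Victor → Operation Yankee.
Hence Operation Oscar necessarily comes before Operation Yankee.

Yes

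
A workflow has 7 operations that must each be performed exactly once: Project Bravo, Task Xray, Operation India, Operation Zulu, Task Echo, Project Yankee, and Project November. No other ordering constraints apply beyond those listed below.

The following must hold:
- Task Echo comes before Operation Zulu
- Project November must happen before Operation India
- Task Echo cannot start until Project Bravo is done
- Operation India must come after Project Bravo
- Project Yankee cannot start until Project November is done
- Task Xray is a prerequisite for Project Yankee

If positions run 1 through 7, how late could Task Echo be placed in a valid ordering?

6

The only operation forced after Task Echo (directly or by a chain) is Operation Zulu.
With 1 mandatory successor out of 7 operations total, the latest slot for Task Echo is 7−1 = 6, and it's reachable by doing all non-successors before Task Echo.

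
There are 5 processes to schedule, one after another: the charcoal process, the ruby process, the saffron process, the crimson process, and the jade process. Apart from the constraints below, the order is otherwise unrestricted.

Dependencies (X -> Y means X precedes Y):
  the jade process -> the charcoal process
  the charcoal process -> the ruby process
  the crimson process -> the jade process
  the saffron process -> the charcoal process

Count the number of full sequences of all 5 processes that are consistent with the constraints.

3

2 processes have no prerequisites (the saffron process, the crimson process), so any of them could come first.
Enumerating by repeatedly choosing an available process (one whose prerequisites are all placed) gives 3 distinct complete orderings.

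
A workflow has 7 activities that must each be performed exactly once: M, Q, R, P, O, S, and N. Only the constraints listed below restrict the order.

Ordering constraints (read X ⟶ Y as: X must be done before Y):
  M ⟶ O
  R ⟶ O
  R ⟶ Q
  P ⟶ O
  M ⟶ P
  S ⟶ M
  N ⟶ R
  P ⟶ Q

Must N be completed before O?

Yes

Following the dependencies: N → R → O.
Hence N necessarily comes before O.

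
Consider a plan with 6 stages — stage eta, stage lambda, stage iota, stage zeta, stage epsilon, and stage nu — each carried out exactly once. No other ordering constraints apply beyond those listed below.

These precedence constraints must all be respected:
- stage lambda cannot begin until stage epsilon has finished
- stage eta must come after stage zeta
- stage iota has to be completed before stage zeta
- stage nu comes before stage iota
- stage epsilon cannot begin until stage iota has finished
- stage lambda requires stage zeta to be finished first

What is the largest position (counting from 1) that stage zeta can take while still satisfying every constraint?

The stages that are forced after stage zeta, directly or by a chain of constraints, are stage eta, stage lambda. That's 2 stages.
With 2 mandatory successors out of 6 stages total, the latest slot for stage zeta is 6−2 = 4, and it's reachable by doing all non-successors before stage zeta.

4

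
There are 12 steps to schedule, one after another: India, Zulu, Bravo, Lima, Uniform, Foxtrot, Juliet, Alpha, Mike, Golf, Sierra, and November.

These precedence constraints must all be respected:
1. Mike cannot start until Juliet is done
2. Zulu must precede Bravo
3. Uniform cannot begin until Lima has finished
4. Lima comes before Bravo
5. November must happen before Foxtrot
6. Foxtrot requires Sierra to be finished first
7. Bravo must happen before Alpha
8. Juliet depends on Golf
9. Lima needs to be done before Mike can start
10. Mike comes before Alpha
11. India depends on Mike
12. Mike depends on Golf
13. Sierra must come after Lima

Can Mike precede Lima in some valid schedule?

No

The constraints give a chain Lima → Mike, which forces Lima before Mike.
Hence Mike can never be scheduled before Lima.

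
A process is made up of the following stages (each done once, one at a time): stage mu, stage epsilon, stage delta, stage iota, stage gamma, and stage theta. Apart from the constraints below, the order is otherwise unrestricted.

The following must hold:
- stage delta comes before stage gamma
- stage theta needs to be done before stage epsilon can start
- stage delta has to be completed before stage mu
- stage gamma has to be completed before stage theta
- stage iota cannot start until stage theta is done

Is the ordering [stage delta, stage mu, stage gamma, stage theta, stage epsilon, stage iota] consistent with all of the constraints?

Checking each listed constraint against this order: for instance, stage theta is in position 4 and stage iota in position 6, so that constraint holds — and the remaining constraints check out the same way.

Yes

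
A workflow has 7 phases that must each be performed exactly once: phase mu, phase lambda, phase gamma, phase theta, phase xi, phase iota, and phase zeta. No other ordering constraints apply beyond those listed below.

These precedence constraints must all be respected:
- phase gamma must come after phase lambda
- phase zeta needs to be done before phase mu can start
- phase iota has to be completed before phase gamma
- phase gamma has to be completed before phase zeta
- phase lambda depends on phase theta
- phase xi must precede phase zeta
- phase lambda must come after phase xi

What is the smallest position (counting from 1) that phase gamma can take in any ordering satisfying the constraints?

Working backwards through the constraints from phase gamma, its full set of required predecessors is phase lambda, phase theta, phase xi, phase iota — 4 of them.
So at minimum 4 phases come before phase gamma, putting phase gamma no earlier than position 5. That position is achievable by scheduling exactly those predecessors first.

5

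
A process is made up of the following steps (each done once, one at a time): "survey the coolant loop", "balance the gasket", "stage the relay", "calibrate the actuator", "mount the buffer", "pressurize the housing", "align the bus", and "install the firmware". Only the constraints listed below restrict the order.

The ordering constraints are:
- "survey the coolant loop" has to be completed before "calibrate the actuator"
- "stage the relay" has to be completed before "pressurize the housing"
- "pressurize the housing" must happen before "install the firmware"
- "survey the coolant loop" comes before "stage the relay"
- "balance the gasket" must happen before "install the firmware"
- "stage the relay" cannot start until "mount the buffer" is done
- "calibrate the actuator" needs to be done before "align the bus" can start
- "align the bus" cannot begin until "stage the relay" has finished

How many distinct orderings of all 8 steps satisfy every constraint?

136

The steps with no prerequisites are "survey the coolant loop", "balance the gasket", "mount the buffer"; any of them can be placed first.
Counting all ways to extend the partial order to a total order gives 136.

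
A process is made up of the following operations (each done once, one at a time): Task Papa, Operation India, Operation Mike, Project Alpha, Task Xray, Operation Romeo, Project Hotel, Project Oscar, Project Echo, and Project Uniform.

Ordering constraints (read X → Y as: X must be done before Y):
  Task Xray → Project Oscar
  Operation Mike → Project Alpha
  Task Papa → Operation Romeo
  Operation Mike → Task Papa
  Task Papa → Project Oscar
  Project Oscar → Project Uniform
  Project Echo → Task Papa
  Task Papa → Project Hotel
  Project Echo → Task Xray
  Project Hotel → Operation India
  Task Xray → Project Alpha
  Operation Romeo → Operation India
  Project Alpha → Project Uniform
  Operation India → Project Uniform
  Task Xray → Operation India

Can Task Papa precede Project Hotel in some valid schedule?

Yes

The constraints force Task Papa before Project Hotel, so yes — every valid ordering has Task Papa earlier.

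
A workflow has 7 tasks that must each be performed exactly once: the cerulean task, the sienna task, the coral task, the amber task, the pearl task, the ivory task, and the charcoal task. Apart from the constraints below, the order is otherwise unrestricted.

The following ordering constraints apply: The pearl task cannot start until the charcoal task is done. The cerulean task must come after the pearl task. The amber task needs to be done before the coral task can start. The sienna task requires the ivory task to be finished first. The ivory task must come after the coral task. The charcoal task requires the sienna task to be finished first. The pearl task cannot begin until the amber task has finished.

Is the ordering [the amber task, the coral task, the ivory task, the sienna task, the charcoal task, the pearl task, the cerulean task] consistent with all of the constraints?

Going through the constraints one by one, each required predecessor appears earlier in the sequence than its dependent — e.g. the amber task (position 1) is before the pearl task (position 6), as required.

Yes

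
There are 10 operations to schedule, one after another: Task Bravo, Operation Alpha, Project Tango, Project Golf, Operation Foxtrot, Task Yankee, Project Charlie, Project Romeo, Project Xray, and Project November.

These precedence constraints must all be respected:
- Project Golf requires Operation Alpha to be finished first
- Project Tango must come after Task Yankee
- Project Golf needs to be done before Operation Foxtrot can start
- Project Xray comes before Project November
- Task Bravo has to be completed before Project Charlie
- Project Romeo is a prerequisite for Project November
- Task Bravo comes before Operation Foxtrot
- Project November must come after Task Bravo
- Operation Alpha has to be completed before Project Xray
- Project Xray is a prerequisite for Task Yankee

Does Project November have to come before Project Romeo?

In fact the dependencies run the other way: Project Romeo → Project November.
So Project November does not have to come before Project Romeo — it cannot.

No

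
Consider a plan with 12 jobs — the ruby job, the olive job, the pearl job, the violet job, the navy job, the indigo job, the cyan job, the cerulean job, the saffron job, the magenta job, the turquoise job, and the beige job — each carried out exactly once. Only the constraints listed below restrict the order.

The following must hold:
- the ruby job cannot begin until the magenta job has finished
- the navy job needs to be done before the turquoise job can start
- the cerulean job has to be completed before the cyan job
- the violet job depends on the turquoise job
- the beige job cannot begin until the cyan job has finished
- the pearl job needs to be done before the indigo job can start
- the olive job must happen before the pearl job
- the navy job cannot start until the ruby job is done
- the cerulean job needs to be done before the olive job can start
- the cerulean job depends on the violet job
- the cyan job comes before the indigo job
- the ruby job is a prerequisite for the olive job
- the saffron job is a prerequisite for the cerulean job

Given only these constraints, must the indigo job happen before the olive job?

No

The constraints actually force the olive job before the indigo job (via the olive job → the pearl job → the indigo job), not the other way around.
So the indigo job never precedes the olive job.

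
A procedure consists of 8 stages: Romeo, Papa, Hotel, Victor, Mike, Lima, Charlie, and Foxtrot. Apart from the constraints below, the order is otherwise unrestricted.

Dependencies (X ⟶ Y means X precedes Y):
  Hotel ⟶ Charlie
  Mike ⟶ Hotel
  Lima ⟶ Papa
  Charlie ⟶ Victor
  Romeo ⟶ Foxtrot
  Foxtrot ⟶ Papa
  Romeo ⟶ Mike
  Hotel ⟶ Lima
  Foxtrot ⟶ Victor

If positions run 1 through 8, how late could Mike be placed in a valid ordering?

3

Following every chain forward from Mike, the stages that must come later are Papa, Hotel, Victor, Lima, Charlie — 5 of them.
With 5 mandatory successors out of 8 stages total, the latest slot for Mike is 8−5 = 3, and it's reachable by doing all non-successors before Mike.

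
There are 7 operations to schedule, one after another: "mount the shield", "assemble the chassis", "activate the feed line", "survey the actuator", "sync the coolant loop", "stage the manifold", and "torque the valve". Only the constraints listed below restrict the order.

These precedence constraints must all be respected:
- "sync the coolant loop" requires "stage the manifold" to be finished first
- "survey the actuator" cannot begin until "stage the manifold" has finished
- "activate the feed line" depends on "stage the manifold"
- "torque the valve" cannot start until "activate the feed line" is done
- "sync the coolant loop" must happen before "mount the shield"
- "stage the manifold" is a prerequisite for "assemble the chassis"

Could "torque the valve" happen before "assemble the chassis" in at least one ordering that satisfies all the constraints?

Nothing in the constraints forces "assemble the chassis" before "torque the valve" — there is no chain from "assemble the chassis" to "torque the valve".
So a valid ordering placing "torque the valve" earlier than "assemble the chassis" exists.

Yes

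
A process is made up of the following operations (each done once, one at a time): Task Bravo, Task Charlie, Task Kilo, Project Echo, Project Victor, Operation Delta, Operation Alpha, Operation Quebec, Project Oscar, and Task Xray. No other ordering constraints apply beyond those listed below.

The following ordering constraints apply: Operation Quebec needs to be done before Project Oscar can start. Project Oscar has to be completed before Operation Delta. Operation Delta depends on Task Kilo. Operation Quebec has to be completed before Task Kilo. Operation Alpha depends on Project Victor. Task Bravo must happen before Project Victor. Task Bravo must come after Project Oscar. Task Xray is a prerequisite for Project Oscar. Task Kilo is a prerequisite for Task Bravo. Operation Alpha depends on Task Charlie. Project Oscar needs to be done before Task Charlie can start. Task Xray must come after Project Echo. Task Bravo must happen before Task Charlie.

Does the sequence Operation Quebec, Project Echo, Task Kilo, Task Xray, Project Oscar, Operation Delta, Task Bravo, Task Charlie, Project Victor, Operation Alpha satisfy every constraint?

Checking each listed constraint against this order: for instance, Operation Quebec is in position 1 and Project Oscar in position 5, so that constraint holds — and the remaining constraints check out the same way.

Yes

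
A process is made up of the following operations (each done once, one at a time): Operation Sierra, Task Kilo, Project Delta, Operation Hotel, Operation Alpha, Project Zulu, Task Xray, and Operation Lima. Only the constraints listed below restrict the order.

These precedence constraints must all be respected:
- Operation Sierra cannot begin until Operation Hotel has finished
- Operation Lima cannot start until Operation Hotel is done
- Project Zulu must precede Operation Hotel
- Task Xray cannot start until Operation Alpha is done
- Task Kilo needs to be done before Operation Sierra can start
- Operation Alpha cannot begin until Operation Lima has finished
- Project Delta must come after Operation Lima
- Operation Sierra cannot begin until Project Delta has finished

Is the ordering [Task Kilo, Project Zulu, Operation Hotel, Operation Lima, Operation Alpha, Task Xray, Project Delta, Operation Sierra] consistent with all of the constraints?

Yes

Every stated constraint is respected: Task Kilo sits at position 1, ahead of Operation Sierra at position 8, and each of the other listed pairs likewise has the predecessor earlier in the sequence.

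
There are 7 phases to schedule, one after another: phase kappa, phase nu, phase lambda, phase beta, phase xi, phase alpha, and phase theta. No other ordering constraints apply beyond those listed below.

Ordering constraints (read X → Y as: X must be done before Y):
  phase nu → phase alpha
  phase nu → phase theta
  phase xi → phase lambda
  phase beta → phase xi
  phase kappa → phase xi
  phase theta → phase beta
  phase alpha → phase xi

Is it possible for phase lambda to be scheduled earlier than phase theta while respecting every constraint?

Following phase theta → phase beta → phase xi → phase lambda, phase theta must precede phase lambda in every valid ordering.
So no valid ordering can have phase lambda before phase theta.

No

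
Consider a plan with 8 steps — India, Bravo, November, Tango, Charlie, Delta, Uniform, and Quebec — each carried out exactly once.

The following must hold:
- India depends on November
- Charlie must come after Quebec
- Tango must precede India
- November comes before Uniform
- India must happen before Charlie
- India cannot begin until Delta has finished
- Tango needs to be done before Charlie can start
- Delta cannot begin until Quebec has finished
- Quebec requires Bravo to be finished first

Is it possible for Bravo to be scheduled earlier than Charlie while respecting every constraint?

Bravo is actually forced before Charlie by the constraints, so certainly some valid ordering has Bravo first.

Yes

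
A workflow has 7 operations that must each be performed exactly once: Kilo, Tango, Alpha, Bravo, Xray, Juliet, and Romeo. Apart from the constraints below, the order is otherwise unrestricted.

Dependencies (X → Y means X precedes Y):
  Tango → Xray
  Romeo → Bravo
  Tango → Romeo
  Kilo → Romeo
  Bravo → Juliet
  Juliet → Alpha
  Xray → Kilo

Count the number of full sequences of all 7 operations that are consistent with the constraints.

Only Tango has no prerequisites, so it must go first.
Every operation is then forced in turn, so only 1 complete ordering is consistent with the constraints.

1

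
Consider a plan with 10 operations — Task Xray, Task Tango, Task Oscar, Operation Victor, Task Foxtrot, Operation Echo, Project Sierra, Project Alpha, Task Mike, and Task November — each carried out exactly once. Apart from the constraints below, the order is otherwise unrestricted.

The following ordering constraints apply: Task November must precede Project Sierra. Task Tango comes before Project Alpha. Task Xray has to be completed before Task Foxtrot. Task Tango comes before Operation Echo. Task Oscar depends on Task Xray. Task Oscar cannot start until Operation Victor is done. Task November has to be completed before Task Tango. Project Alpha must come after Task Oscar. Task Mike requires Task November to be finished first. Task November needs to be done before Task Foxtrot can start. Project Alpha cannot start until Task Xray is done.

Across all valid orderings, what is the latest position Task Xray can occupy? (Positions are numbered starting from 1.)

Following every chain forward from Task Xray, the operations that must come later are Task Oscar, Task Foxtrot, Project Alpha — 3 of them.
So at least 3 operations follow Task Xray, putting Task Xray no later than position 7. That position is achievable by scheduling everything else first.

7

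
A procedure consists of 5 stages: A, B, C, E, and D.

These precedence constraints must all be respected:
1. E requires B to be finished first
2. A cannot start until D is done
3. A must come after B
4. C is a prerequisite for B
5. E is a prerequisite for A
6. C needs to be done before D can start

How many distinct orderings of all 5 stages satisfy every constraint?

Only C has no prerequisites, so it must go first.
Enumerating by repeatedly choosing an available stage (one whose prerequisites are all placed) gives 3 distinct complete orderings.

3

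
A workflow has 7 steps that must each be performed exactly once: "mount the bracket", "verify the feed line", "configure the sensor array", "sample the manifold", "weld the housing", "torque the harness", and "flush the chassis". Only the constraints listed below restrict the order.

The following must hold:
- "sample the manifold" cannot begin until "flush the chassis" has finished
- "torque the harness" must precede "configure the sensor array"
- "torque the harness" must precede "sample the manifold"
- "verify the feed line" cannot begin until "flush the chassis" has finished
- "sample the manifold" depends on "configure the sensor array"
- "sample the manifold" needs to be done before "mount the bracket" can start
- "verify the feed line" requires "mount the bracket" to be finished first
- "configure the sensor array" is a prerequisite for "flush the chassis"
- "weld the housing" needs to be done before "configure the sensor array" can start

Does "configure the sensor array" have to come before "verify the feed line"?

Yes

Tracing the constraints gives a chain: "configure the sensor array" → "flush the chassis" → "verify the feed line".
Hence "configure the sensor array" necessarily comes before "verify the feed line".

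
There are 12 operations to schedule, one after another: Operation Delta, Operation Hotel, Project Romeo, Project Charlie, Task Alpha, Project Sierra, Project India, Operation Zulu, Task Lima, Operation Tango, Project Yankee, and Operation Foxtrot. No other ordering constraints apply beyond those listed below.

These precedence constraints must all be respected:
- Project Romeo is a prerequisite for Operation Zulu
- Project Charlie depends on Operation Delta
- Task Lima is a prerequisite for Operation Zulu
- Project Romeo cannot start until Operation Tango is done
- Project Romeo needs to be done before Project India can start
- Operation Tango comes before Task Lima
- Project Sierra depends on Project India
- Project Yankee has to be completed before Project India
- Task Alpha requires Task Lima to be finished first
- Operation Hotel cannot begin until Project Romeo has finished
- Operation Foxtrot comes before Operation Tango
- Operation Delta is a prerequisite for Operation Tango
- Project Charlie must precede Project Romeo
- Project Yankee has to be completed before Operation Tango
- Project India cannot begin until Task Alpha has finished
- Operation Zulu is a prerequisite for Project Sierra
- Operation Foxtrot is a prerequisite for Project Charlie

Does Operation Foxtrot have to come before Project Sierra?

Chaining the stated constraints: Operation Foxtrot → Operation Tango → Task Lima → Operation Zulu → Project Sierra.
Hence Operation Foxtrot necessarily comes before Project Sierra.

Yes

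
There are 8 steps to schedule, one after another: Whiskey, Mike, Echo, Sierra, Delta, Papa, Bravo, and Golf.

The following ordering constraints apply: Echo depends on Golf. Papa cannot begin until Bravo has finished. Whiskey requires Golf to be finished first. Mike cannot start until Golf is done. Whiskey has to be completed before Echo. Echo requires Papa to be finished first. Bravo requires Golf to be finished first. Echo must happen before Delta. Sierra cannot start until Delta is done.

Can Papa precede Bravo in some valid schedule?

No

There is a dependency chain Bravo → Papa, so Papa always comes after Bravo.
Hence Papa can never be scheduled before Bravo.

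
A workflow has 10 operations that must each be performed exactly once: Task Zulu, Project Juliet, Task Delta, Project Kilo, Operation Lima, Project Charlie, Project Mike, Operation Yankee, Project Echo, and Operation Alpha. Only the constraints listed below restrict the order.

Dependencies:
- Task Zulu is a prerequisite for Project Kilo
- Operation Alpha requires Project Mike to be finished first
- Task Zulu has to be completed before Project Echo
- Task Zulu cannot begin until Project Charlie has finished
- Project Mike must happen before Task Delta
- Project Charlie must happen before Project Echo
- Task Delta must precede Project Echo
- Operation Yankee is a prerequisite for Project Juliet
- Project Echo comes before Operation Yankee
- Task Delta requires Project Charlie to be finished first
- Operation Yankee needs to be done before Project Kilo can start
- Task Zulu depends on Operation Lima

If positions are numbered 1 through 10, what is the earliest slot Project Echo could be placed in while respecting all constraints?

The operations that are forced before Project Echo, directly or transitively, are Task Zulu, Task Delta, Operation Lima, Project Charlie, Project Mike. That's 5 operations.
So at minimum 5 operations come before Project Echo, putting Project Echo no earlier than position 6. That position is achievable by scheduling exactly those predecessors first.

6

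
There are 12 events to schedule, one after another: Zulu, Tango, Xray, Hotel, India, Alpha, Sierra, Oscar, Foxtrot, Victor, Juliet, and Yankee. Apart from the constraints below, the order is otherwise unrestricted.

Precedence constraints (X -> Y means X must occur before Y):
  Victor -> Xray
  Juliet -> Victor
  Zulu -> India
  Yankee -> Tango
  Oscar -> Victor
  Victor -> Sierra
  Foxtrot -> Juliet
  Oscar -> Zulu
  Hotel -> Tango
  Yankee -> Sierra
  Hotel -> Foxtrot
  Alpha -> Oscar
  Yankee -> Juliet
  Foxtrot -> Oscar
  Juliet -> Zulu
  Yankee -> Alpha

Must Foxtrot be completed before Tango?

Foxtrot and Tango are not related by any chain of constraints.
So Foxtrot can come before Tango or after — it is not forced.

No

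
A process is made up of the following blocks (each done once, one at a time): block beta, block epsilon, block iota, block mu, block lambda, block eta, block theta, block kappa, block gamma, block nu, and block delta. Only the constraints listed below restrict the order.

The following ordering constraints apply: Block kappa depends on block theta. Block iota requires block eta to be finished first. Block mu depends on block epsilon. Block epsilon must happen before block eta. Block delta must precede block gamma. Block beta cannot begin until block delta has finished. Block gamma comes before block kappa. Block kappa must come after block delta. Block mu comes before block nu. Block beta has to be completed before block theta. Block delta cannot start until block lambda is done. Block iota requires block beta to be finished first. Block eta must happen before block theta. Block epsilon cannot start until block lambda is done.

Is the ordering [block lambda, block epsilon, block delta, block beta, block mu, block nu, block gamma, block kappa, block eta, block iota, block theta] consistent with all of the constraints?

No

In the proposed order, block kappa appears before block theta.
That contradicts the constraint that block theta must precede block kappa.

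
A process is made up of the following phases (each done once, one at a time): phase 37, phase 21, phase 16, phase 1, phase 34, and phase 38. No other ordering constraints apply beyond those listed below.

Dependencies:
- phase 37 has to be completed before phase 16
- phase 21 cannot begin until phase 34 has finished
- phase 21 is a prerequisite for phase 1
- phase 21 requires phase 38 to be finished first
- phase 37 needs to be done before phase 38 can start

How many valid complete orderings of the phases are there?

2 phases have no prerequisites (phase 37, phase 34), so any of them could come first.
Counting all ways to extend the partial order to a total order gives 14.

14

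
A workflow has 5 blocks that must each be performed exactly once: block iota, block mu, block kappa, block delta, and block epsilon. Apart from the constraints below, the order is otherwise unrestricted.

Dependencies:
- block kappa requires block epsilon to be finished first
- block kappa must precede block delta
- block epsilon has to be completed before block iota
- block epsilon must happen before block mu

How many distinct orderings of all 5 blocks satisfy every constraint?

Block epsilon is the only block with nothing required before it, so every ordering starts there.
Enumerating by repeatedly choosing an available block (one whose prerequisites are all placed) gives 12 distinct complete orderings.

12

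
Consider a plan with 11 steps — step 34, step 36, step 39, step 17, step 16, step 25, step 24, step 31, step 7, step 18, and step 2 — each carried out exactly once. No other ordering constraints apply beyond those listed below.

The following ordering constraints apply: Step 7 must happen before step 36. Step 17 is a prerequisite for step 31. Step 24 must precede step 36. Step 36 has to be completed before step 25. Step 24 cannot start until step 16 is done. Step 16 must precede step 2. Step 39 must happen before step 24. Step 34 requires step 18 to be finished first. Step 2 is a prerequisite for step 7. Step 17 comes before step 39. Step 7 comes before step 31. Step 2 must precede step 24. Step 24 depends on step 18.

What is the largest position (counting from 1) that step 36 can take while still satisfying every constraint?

Following the constraints forward from step 36, its only required successor is step 25.
So at least 1 step follows step 36, putting step 36 no later than position 10. That position is achievable by scheduling everything else first.

10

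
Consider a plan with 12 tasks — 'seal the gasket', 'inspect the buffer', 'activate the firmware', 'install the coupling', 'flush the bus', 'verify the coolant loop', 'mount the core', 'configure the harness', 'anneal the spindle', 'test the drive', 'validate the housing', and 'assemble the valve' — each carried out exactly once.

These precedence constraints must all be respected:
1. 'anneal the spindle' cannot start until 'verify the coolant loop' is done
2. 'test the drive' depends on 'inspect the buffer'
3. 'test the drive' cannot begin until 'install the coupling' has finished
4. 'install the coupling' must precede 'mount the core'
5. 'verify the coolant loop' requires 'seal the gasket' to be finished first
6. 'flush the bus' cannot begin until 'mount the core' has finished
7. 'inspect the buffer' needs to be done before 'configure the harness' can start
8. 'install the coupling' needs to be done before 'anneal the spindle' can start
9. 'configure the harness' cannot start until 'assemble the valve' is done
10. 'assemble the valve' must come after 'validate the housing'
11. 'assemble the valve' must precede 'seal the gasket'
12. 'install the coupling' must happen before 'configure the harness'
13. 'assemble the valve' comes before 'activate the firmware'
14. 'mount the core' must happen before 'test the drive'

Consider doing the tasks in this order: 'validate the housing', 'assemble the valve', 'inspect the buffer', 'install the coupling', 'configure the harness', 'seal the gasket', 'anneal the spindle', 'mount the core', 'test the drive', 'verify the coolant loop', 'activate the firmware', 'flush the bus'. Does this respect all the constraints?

No

Here 'verify the coolant loop' comes after 'anneal the spindle'.
Since 'verify the coolant loop' is required before 'anneal the spindle', the ordering is invalid.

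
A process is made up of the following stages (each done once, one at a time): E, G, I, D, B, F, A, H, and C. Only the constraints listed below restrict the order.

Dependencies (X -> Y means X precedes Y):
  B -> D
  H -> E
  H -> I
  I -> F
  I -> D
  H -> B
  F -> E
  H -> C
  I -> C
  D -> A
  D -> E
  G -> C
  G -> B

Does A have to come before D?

No

There is a chain D → A, which puts D before A.
So A does not have to come before D — it cannot.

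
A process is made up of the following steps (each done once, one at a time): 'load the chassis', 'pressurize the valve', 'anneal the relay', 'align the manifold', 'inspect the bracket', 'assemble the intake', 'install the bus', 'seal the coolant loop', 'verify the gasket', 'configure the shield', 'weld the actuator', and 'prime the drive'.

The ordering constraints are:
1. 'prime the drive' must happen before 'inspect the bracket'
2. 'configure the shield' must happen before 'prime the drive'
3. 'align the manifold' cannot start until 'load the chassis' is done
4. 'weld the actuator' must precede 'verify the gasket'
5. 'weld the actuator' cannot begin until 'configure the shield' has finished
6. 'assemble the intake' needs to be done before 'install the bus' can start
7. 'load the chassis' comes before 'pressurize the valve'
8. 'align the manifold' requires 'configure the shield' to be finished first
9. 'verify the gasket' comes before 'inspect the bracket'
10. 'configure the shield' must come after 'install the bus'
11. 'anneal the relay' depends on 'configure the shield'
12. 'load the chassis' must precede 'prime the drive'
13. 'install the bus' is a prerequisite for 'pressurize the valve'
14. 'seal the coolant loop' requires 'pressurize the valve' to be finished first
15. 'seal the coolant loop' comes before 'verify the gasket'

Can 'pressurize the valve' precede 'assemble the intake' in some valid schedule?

No

There is a dependency chain 'assemble the intake' → 'install the bus' → 'pressurize the valve', so 'pressurize the valve' always comes after 'assemble the intake'.
So no valid ordering can have 'pressurize the valve' before 'assemble the intake'.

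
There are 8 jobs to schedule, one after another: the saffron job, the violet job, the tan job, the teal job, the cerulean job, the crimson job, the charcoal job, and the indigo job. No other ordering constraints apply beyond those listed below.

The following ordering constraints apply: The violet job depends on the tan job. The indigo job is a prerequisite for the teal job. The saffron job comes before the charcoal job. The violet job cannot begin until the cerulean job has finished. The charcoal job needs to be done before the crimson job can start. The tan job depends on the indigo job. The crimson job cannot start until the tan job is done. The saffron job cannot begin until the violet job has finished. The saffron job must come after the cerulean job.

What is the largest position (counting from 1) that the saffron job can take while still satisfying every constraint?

6

The jobs that are forced after the saffron job, directly or by a chain of constraints, are the crimson job, the charcoal job. That's 2 jobs.
So at least 2 jobs follow the saffron job, putting the saffron job no later than position 6. That position is achievable by scheduling everything else first.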